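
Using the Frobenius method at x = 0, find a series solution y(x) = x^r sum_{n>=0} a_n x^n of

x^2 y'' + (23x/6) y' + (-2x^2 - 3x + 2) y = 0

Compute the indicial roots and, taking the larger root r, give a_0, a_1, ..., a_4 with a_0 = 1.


Write in Frobenius form y'' + (p(x)/x) y' + (q(x)/x^2) y = 0:
  p(x) = 23/6,  q(x) = -2x^2 - 3x + 2.
Indicial equation: r(r-1) + (23/6) r + (2) = 0 -> roots r_1 = -4/3, r_2 = -3/2.
Take r = r_1 = -4/3. Let y(x) = x^r sum_{n>=0} a_n x^n with a_0 = 1.
Substitute y = x^r sum a_n x^n and match x^{r+n}. The recurrence is
  D(n) a_n - 3 a_{n-1} - 2 a_{n-2} = 0,  where D(n) = (r+n)(r+n-1) + (23/6)(r+n) + (2).
  a_n = [3 a_{n-1} + 2 a_{n-2}] / D(n).
Since the indicial polynomial factors as (r - r_1)(r - r_2), D(n) = (r_1 + n - r_1)(r_1 + n - r_2) = n(n + 1/6).
Evaluating step by step (a_0 = 1):
  n = 1: D(1) = 1(1 + 1/6) = 7/6; numerator = 3(1) = 3; a_1 = (3)/(7/6) = 18/7
  n = 2: D(2) = 2(2 + 1/6) = 13/3; numerator = 3(18/7) + 2(1) = 68/7; a_2 = (68/7)/(13/3) = 204/91
  n = 3: D(3) = 3(3 + 1/6) = 19/2; numerator = 3(204/91) + 2(18/7) = 1080/91; a_3 = (1080/91)/(19/2) = 2160/1729
  n = 4: D(4) = 4(4 + 1/6) = 50/3; numerator = 3(2160/1729) + 2(204/91) = 14232/1729; a_4 = (14232/1729)/(50/3) = 21348/43225

r = -4/3; a_0 = 1; a_1 = 18/7; a_2 = 204/91; a_3 = 2160/1729; a_4 = 21348/43225


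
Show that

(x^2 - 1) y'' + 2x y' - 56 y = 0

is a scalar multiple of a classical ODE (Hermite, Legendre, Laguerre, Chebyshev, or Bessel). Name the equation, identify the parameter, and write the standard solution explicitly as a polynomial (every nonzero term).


All three coefficients share the factor -1; dividing through by -1 gives  (1 - x^2) y'' - 2x y' + 56 y = 0.
This matches the Legendre equation (1 - x^2) y'' - 2x y' + n(n+1) y = 0 (note the -2x y' term) with n(n+1) = 56, so n = 7; the polynomial solution is P_7(x).
With y = sum_k a_k x^k, matching x^k gives (k+2)(k+1) a_{k+2} = [k(k+1) - n(n+1)] a_k = (k - 7)(k + 8) a_k. The right side vanishes at k = 7, so the series with the parity of 7 terminates at degree 7.
Standard normalization (P_n(1) = 1): leading coefficient (2n)!/(2^n (n!)^2) = 87178291200/(128*25401600) = 429/16, so a_7 = 429/16. Work downward with a_k = (k+1)(k+2) a_{k+2} / ((k - 7)(k + 8)):
  a_5 = (6)(7)(429/16) / ((5 - 7)(5 + 8)) = (9009/8)/(-26) = -693/16
  a_3 = (4)(5)(-693/16) / ((3 - 7)(3 + 8)) = (-3465/4)/(-44) = 315/16
  a_1 = (2)(3)(315/16) / ((1 - 7)(1 + 8)) = (945/8)/(-54) = -35/16
Hence P_7(x) = 429 x^7/16 - 693 x^5/16 + 315 x^3/16 - 35 x/16.

P_7(x); series = 429 x^7/16 - 693 x^5/16 + 315 x^3/16 - 35 x/16


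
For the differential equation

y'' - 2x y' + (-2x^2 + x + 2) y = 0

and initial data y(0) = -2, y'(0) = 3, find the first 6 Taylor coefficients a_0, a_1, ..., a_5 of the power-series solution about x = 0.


Ansatz: y(x) = sum_{n>=0} a_n x^n, so y'(x) = sum_{n>=1} n a_n x^(n-1) and y''(x) = sum_{n>=2} n(n-1) a_n x^(n-2).
Substitute into P(x) y'' + Q(x) y' + R(x) y = 0 with P(x) = 1, Q(x) = -2x, R(x) = -2x^2 + x + 2, and match powers of x.
Initial conditions: a_0 = -2, a_1 = 3.
Setting the coefficient of each power of x to zero and solving order by order (substituting the coefficients already found):
  x^0: 2 a_2 + 2 a_0 = 0  ->  2 a_2 = -2 a_0 = 4  ->  a_2 = 2
  x^1: 6 a_3 + a_0 = 0  ->  6 a_3 = -a_0 = 2  ->  a_3 = 1/3
  x^2: 12 a_4 - 2 a_2 + a_1 - 2 a_0 = 0  ->  12 a_4 = 2 a_2 - a_1 + 2 a_0 = -3  ->  a_4 = -1/4
  x^3: 20 a_5 - 4 a_3 + a_2 - 2 a_1 = 0  ->  20 a_5 = 4 a_3 - a_2 + 2 a_1 = 16/3  ->  a_5 = 4/15
Truncated series: y(x) = -2 + 3 x + 2 x^2 + (1/3) x^3 - (1/4) x^4 + (4/15) x^5 + O(x^6).

a_0 = -2; a_1 = 3; a_2 = 2; a_3 = 1/3; a_4 = -1/4; a_5 = 4/15


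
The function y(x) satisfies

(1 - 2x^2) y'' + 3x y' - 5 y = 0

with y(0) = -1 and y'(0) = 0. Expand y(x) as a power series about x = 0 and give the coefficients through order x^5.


Ansatz: y(x) = sum_{n>=0} a_n x^n, so y'(x) = sum_{n>=1} n a_n x^(n-1) and y''(x) = sum_{n>=2} n(n-1) a_n x^(n-2).
Substitute into P(x) y'' + Q(x) y' + R(x) y = 0 with P(x) = 1 - 2x^2, Q(x) = 3x, R(x) = -5, and match powers of x.
Initial conditions: a_0 = -1, a_1 = 0.
Setting the coefficient of each power of x to zero and solving order by order (substituting the coefficients already found):
  x^0: 2 a_2 - 5 a_0 = 0  ->  2 a_2 = 5 a_0 = -5  ->  a_2 = -5/2
  x^1: 6 a_3 - 2 a_1 = 0  ->  6 a_3 = 2 a_1 = 0  ->  a_3 = 0
  x^2: 12 a_4 - 3 a_2 = 0  ->  12 a_4 = 3 a_2 = -15/2  ->  a_4 = -5/8
  x^3: 20 a_5 - 8 a_3 = 0  ->  20 a_5 = 8 a_3 = 0  ->  a_5 = 0
Truncated series: y(x) = -1 - (5/2) x^2 - (5/8) x^4 + O(x^6).

a_0 = -1; a_1 = 0; a_2 = -5/2; a_3 = 0; a_4 = -5/8; a_5 = 0


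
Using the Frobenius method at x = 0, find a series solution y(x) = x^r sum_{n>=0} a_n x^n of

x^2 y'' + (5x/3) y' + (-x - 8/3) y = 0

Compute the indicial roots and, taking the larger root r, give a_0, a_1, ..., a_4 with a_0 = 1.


Write in Frobenius form y'' + (p(x)/x) y' + (q(x)/x^2) y = 0:
  p(x) = 5/3,  q(x) = -x - 8/3.
Indicial equation: r(r-1) + (5/3) r + (-8/3) = 0 -> roots r_1 = 4/3, r_2 = -2.
Take r = r_1 = 4/3. Let y(x) = x^r sum_{n>=0} a_n x^n with a_0 = 1.
Substitute y = x^r sum a_n x^n and match x^{r+n}. The recurrence is
  D(n) a_n - 1 a_{n-1} = 0,  where D(n) = (r+n)(r+n-1) + (5/3)(r+n) + (-8/3).
  a_n = 1 / D(n) * a_{n-1}.
Since the indicial polynomial factors as (r - r_1)(r - r_2), D(n) = (r_1 + n - r_1)(r_1 + n - r_2) = n(n + 10/3).
Evaluating step by step (a_0 = 1):
  n = 1: D(1) = 1(1 + 10/3) = 13/3; numerator = 1(1) = 1; a_1 = (1)/(13/3) = 3/13
  n = 2: D(2) = 2(2 + 10/3) = 32/3; numerator = 1(3/13) = 3/13; a_2 = (3/13)/(32/3) = 9/416
  n = 3: D(3) = 3(3 + 10/3) = 19; numerator = 1(9/416) = 9/416; a_3 = (9/416)/(19) = 9/7904
  n = 4: D(4) = 4(4 + 10/3) = 88/3; numerator = 1(9/7904) = 9/7904; a_4 = (9/7904)/(88/3) = 27/695552

r = 4/3; a_0 = 1; a_1 = 3/13; a_2 = 9/416; a_3 = 9/7904; a_4 = 27/695552


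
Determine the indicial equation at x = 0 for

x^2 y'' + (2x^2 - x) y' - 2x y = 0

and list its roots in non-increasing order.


Divide by x^2 to reach normal form y'' + P_1(x) y' + P_2(x) y = 0 with P_1(x) = 2 - 1/x and P_2(x) = -2/x.
x = 0 is a singular point because the y'-coefficient 2 - 1/x has a pole at x = 0 and the y-coefficient -2/x has a pole at x = 0.
It is a regular singular point because x P_1(x) = p(x) = 2x - 1 and x^2 P_2(x) = q(x) = -2x are polynomials, hence analytic at x = 0.
p(0) = -1,  q(0) = 0.
Indicial equation: r(r-1) + p(0) r + q(0) = 0, i.e. r^2 + (p(0) - 1) r + q(0) = 0, i.e. r^2 - 2 r = 0.
Discriminant: (-2)^2 - 4(0) = 4, so r = (2 ± 2)/2.
Solving: r_1 = 2, r_2 = 0.

indicial: r^2 - 2 r = 0; roots r_1 = 2, r_2 = 0


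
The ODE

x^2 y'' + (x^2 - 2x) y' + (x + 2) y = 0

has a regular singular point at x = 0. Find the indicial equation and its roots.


Divide by x^2 to reach normal form y'' + P_1(x) y' + P_2(x) y = 0 with P_1(x) = 1 - 2/x and P_2(x) = 1/x + 2/x^2.
x = 0 is a singular point because the y'-coefficient 1 - 2/x has a pole at x = 0 and the y-coefficient 1/x + 2/x^2 has a pole at x = 0.
It is a regular singular point because x P_1(x) = p(x) = x - 2 and x^2 P_2(x) = q(x) = x + 2 are polynomials, hence analytic at x = 0.
p(0) = -2,  q(0) = 2.
Indicial equation: r(r-1) + p(0) r + q(0) = 0, i.e. r^2 + (p(0) - 1) r + q(0) = 0, i.e. r^2 - 3 r + 2 = 0.
Discriminant: (-3)^2 - 4(2) = 1, so r = (3 ± 1)/2.
Solving: r_1 = 2, r_2 = 1.

indicial: r^2 - 3 r + 2 = 0; roots r_1 = 2, r_2 = 1


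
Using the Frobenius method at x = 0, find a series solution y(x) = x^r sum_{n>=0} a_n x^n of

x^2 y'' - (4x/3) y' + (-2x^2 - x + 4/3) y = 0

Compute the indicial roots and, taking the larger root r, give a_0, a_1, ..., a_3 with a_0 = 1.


Write in Frobenius form y'' + (p(x)/x) y' + (q(x)/x^2) y = 0:
  p(x) = -4/3,  q(x) = -2x^2 - x + 4/3.
Indicial equation: r(r-1) + (-4/3) r + (4/3) = 0 -> roots r_1 = 4/3, r_2 = 1.
Take r = r_1 = 4/3. Let y(x) = x^r sum_{n>=0} a_n x^n with a_0 = 1.
Substitute y = x^r sum a_n x^n and match x^{r+n}. The recurrence is
  D(n) a_n - 1 a_{n-1} - 2 a_{n-2} = 0,  where D(n) = (r+n)(r+n-1) + (-4/3)(r+n) + (4/3).
  a_n = [1 a_{n-1} + 2 a_{n-2}] / D(n).
Since the indicial polynomial factors as (r - r_1)(r - r_2), D(n) = (r_1 + n - r_1)(r_1 + n - r_2) = n(n + 1/3).
Evaluating step by step (a_0 = 1):
  n = 1: D(1) = 1(1 + 1/3) = 4/3; numerator = 1(1) = 1; a_1 = (1)/(4/3) = 3/4
  n = 2: D(2) = 2(2 + 1/3) = 14/3; numerator = 1(3/4) + 2(1) = 11/4; a_2 = (11/4)/(14/3) = 33/56
  n = 3: D(3) = 3(3 + 1/3) = 10; numerator = 1(33/56) + 2(3/4) = 117/56; a_3 = (117/56)/(10) = 117/560

r = 4/3; a_0 = 1; a_1 = 3/4; a_2 = 33/56; a_3 = 117/560


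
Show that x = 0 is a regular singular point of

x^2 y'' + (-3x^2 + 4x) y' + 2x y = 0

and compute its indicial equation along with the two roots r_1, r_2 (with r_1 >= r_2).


Divide by x^2 to reach normal form y'' + P_1(x) y' + P_2(x) y = 0 with P_1(x) = -3 + 4/x and P_2(x) = 2/x.
x = 0 is a singular point because the y'-coefficient -3 + 4/x has a pole at x = 0 and the y-coefficient 2/x has a pole at x = 0.
It is a regular singular point because x P_1(x) = p(x) = 4 - 3x and x^2 P_2(x) = q(x) = 2x are polynomials, hence analytic at x = 0.
p(0) = 4,  q(0) = 0.
Indicial equation: r(r-1) + p(0) r + q(0) = 0, i.e. r^2 + (p(0) - 1) r + q(0) = 0, i.e. r^2 + 3 r = 0.
Discriminant: (3)^2 - 4(0) = 9, so r = (-3 ± 3)/2.
Solving: r_1 = 0, r_2 = -3.

indicial: r^2 + 3 r = 0; roots r_1 = 0, r_2 = -3


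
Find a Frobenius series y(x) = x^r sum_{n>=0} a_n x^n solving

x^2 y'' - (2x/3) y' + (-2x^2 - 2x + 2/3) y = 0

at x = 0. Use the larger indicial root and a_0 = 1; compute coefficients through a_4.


Write in Frobenius form y'' + (p(x)/x) y' + (q(x)/x^2) y = 0:
  p(x) = -2/3,  q(x) = -2x^2 - 2x + 2/3.
Indicial equation: r(r-1) + (-2/3) r + (2/3) = 0 -> roots r_1 = 1, r_2 = 2/3.
Take r = r_1 = 1. Let y(x) = x^r sum_{n>=0} a_n x^n with a_0 = 1.
Substitute y = x^r sum a_n x^n and match x^{r+n}. The recurrence is
  D(n) a_n - 2 a_{n-1} - 2 a_{n-2} = 0,  where D(n) = (r+n)(r+n-1) + (-2/3)(r+n) + (2/3).
  a_n = [2 a_{n-1} + 2 a_{n-2}] / D(n).
Since the indicial polynomial factors as (r - r_1)(r - r_2), D(n) = (r_1 + n - r_1)(r_1 + n - r_2) = n(n + 1/3).
Evaluating step by step (a_0 = 1):
  n = 1: D(1) = 1(1 + 1/3) = 4/3; numerator = 2(1) = 2; a_1 = (2)/(4/3) = 3/2
  n = 2: D(2) = 2(2 + 1/3) = 14/3; numerator = 2(3/2) + 2(1) = 5; a_2 = (5)/(14/3) = 15/14
  n = 3: D(3) = 3(3 + 1/3) = 10; numerator = 2(15/14) + 2(3/2) = 36/7; a_3 = (36/7)/(10) = 18/35
  n = 4: D(4) = 4(4 + 1/3) = 52/3; numerator = 2(18/35) + 2(15/14) = 111/35; a_4 = (111/35)/(52/3) = 333/1820

r = 1; a_0 = 1; a_1 = 3/2; a_2 = 15/14; a_3 = 18/35; a_4 = 333/1820


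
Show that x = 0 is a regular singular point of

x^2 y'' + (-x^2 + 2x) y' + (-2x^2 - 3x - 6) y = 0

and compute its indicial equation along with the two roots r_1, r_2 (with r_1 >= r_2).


Divide by x^2 to reach normal form y'' + P_1(x) y' + P_2(x) y = 0 with P_1(x) = -1 + 2/x and P_2(x) = -2 - 3/x - 6/x^2.
x = 0 is a singular point because the y'-coefficient -1 + 2/x has a pole at x = 0 and the y-coefficient -2 - 3/x - 6/x^2 has a pole at x = 0.
It is a regular singular point because x P_1(x) = p(x) = 2 - x and x^2 P_2(x) = q(x) = -2x^2 - 3x - 6 are polynomials, hence analytic at x = 0.
p(0) = 2,  q(0) = -6.
Indicial equation: r(r-1) + p(0) r + q(0) = 0, i.e. r^2 + (p(0) - 1) r + q(0) = 0, i.e. r^2 + 1 r - 6 = 0.
Discriminant: (1)^2 - 4(-6) = 25, so r = (-1 ± 5)/2.
Solving: r_1 = 2, r_2 = -3.

indicial: r^2 + 1 r - 6 = 0; roots r_1 = 2, r_2 = -3


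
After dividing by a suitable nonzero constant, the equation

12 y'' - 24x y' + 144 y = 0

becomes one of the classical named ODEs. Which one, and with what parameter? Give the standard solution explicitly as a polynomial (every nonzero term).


All three coefficients share the factor 12; dividing through by 12 gives  y'' - 2x y' + 12 y = 0.
This matches the Hermite equation y'' - 2x y' + 2n y = 0 with 2n = 12, so n = 6; the polynomial solution is H_6(x).
With y = sum_k a_k x^k, matching x^k gives (k+2)(k+1) a_{k+2} = 2(k - n) a_k = 2(k - 6) a_k. The right side vanishes at k = 6, so the series with the parity of 6 terminates at degree 6.
Standard normalization: leading coefficient of H_n is 2^n, so a_6 = 2^6 = 64. Work downward with a_k = (k+1)(k+2) a_{k+2} / (2(k - n)):
  a_4 = (5)(6)(64) / (2(4 - 6)) = 1920/(-4) = -480
  a_2 = (3)(4)(-480) / (2(2 - 6)) = -5760/(-8) = 720
  a_0 = (1)(2)(720) / (2(0 - 6)) = 1440/(-12) = -120
Hence H_6(x) = 64 x^6 - 480 x^4 + 720 x^2 - 120.

H_6(x); series = 64 x^6 - 480 x^4 + 720 x^2 - 120


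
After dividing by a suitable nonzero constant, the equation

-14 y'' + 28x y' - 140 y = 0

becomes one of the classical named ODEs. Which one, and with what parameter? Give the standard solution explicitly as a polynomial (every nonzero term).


All three coefficients share the factor -14; dividing through by -14 gives  y'' - 2x y' + 10 y = 0.
This matches the Hermite equation y'' - 2x y' + 2n y = 0 with 2n = 10, so n = 5; the polynomial solution is H_5(x).
With y = sum_k a_k x^k, matching x^k gives (k+2)(k+1) a_{k+2} = 2(k - n) a_k = 2(k - 5) a_k. The right side vanishes at k = 5, so the series with the parity of 5 terminates at degree 5.
Standard normalization: leading coefficient of H_n is 2^n, so a_5 = 2^5 = 32. Work downward with a_k = (k+1)(k+2) a_{k+2} / (2(k - n)):
  a_3 = (4)(5)(32) / (2(3 - 5)) = 640/(-4) = -160
  a_1 = (2)(3)(-160) / (2(1 - 5)) = -960/(-8) = 120
Hence H_5(x) = 32 x^5 - 160 x^3 + 120 x.

H_5(x); series = 32 x^5 - 160 x^3 + 120 x


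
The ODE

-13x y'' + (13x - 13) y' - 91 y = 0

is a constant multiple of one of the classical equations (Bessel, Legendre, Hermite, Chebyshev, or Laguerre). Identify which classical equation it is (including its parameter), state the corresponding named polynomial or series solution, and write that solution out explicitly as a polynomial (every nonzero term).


All three coefficients share the factor -13; dividing through by -13 gives  x y'' + (1 - x) y' + 7 y = 0.
This matches the Laguerre equation x y'' + (1 - x) y' + n y = 0 with n = 7; the polynomial solution is L_7(x).
With y = sum_k a_k x^k, matching x^k gives (k+1)k a_{k+1} + (k+1) a_{k+1} - k a_k + n a_k = 0, i.e. (k+1)^2 a_{k+1} = (k - n) a_k = (k - 7) a_k. The right side vanishes at k = 7, so the series terminates at degree 7.
Standard normalization L_n(0) = 1 gives a_0 = 1. Work upward with a_{k+1} = (k - 7) a_k / (k+1)^2:
  a_1 = (0 - 7)(1) / 1^2 = -7/1 = -7
  a_2 = (1 - 7)(-7) / 2^2 = 42/4 = 21/2
  a_3 = (2 - 7)(21/2) / 3^2 = (-105/2)/9 = -35/6
  a_4 = (3 - 7)(-35/6) / 4^2 = (70/3)/16 = 35/24
  a_5 = (4 - 7)(35/24) / 5^2 = (-35/8)/25 = -7/40
  a_6 = (5 - 7)(-7/40) / 6^2 = (7/20)/36 = 7/720
  a_7 = (6 - 7)(7/720) / 7^2 = (-7/720)/49 = -1/5040
Hence L_7(x) = -x^7/5040 + 7 x^6/720 - 7 x^5/40 + 35 x^4/24 - 35 x^3/6 + 21 x^2/2 - 7 x + 1.

L_7(x); series = -x^7/5040 + 7 x^6/720 - 7 x^5/40 + 35 x^4/24 - 35 x^3/6 + 21 x^2/2 - 7 x + 1


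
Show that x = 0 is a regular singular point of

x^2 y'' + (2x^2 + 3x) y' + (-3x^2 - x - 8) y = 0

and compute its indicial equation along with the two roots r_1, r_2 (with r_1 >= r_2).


Divide by x^2 to reach normal form y'' + P_1(x) y' + P_2(x) y = 0 with P_1(x) = 2 + 3/x and P_2(x) = -3 - 1/x - 8/x^2.
x = 0 is a singular point because the y'-coefficient 2 + 3/x has a pole at x = 0 and the y-coefficient -3 - 1/x - 8/x^2 has a pole at x = 0.
It is a regular singular point because x P_1(x) = p(x) = 2x + 3 and x^2 P_2(x) = q(x) = -3x^2 - x - 8 are polynomials, hence analytic at x = 0.
p(0) = 3,  q(0) = -8.
Indicial equation: r(r-1) + p(0) r + q(0) = 0, i.e. r^2 + (p(0) - 1) r + q(0) = 0, i.e. r^2 + 2 r - 8 = 0.
Discriminant: (2)^2 - 4(-8) = 36, so r = (-2 ± 6)/2.
Solving: r_1 = 2, r_2 = -4.

indicial: r^2 + 2 r - 8 = 0; roots r_1 = 2, r_2 = -4


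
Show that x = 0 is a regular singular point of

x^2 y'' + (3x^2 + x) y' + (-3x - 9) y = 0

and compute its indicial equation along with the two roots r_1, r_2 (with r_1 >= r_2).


Divide by x^2 to reach normal form y'' + P_1(x) y' + P_2(x) y = 0 with P_1(x) = 3 + 1/x and P_2(x) = -3/x - 9/x^2.
x = 0 is a singular point because the y'-coefficient 3 + 1/x has a pole at x = 0 and the y-coefficient -3/x - 9/x^2 has a pole at x = 0.
It is a regular singular point because x P_1(x) = p(x) = 3x + 1 and x^2 P_2(x) = q(x) = -3x - 9 are polynomials, hence analytic at x = 0.
p(0) = 1,  q(0) = -9.
Indicial equation: r(r-1) + p(0) r + q(0) = 0, i.e. r^2 + (p(0) - 1) r + q(0) = 0, i.e. r^2 - 9 = 0.
Discriminant: (0)^2 - 4(-9) = 36, so r = (0 ± 6)/2.
Solving: r_1 = 3, r_2 = -3.

indicial: r^2 - 9 = 0; roots r_1 = 3, r_2 = -3


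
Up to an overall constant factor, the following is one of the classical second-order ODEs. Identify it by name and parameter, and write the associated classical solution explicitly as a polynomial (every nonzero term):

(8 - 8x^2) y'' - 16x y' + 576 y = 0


All three coefficients share the factor 8; dividing through by 8 gives  (1 - x^2) y'' - 2x y' + 72 y = 0.
This matches the Legendre equation (1 - x^2) y'' - 2x y' + n(n+1) y = 0 (note the -2x y' term) with n(n+1) = 72, so n = 8; the polynomial solution is P_8(x).
With y = sum_k a_k x^k, matching x^k gives (k+2)(k+1) a_{k+2} = [k(k+1) - n(n+1)] a_k = (k - 8)(k + 9) a_k. The right side vanishes at k = 8, so the series with the parity of 8 terminates at degree 8.
Standard normalization (P_n(1) = 1): leading coefficient (2n)!/(2^n (n!)^2) = 20922789888000/(256*1625702400) = 6435/128, so a_8 = 6435/128. Work downward with a_k = (k+1)(k+2) a_{k+2} / ((k - 8)(k + 9)):
  a_6 = (7)(8)(6435/128) / ((6 - 8)(6 + 9)) = (45045/16)/(-30) = -3003/32
  a_4 = (5)(6)(-3003/32) / ((4 - 8)(4 + 9)) = (-45045/16)/(-52) = 3465/64
  a_2 = (3)(4)(3465/64) / ((2 - 8)(2 + 9)) = (10395/16)/(-66) = -315/32
  a_0 = (1)(2)(-315/32) / ((0 - 8)(0 + 9)) = (-315/16)/(-72) = 35/128
Hence P_8(x) = 6435 x^8/128 - 3003 x^6/32 + 3465 x^4/64 - 315 x^2/32 + 35/128.

P_8(x); series = 6435 x^8/128 - 3003 x^6/32 + 3465 x^4/64 - 315 x^2/32 + 35/128


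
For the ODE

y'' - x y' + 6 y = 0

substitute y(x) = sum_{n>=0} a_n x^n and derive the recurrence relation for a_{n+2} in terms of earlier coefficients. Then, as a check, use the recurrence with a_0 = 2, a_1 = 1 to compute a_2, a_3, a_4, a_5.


Substitute y = sum_n a_n x^n.
y''(x) has coefficient (n+2)(n+1) a_{n+2} at x^n;
-x y'(x) has coefficient -n a_n at x^n (shift);
6 y(x) has coefficient 6 a_n at x^n.
Matching x^n: (n+2)(n+1) a_{n+2} + (-n + 6) a_n = 0.
Thus a_{n+2} = (n - 6) / ((n+1)(n+2)) * a_n.

Check with a_0 = 2, a_1 = 1 (apply the recurrence for n = 0, 1, 2, 3): a_0 = 2, a_1 = 1, a_2 = -6, a_3 = -5/6, a_4 = 2, a_5 = 1/8.

a_(n+2) = (n - 6) / ((n+1)(n+2)) * a_n; check: a_0 = 2, a_1 = 1, a_2 = -6, a_3 = -5/6, a_4 = 2, a_5 = 1/8


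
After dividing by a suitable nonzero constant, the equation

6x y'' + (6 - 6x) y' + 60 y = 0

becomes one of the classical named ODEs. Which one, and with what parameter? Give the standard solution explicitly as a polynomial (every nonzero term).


All three coefficients share the factor 6; dividing through by 6 gives  x y'' + (1 - x) y' + 10 y = 0.
This matches the Laguerre equation x y'' + (1 - x) y' + n y = 0 with n = 10; the polynomial solution is L_10(x).
With y = sum_k a_k x^k, matching x^k gives (k+1)k a_{k+1} + (k+1) a_{k+1} - k a_k + n a_k = 0, i.e. (k+1)^2 a_{k+1} = (k - n) a_k = (k - 10) a_k. The right side vanishes at k = 10, so the series terminates at degree 10.
Standard normalization L_n(0) = 1 gives a_0 = 1. Work upward with a_{k+1} = (k - 10) a_k / (k+1)^2:
  a_1 = (0 - 10)(1) / 1^2 = -10/1 = -10
  a_2 = (1 - 10)(-10) / 2^2 = 90/4 = 45/2
  a_3 = (2 - 10)(45/2) / 3^2 = -180/9 = -20
  a_4 = (3 - 10)(-20) / 4^2 = 140/16 = 35/4
  a_5 = (4 - 10)(35/4) / 5^2 = (-105/2)/25 = -21/10
  a_6 = (5 - 10)(-21/10) / 6^2 = (21/2)/36 = 7/24
  a_7 = (6 - 10)(7/24) / 7^2 = (-7/6)/49 = -1/42
  a_8 = (7 - 10)(-1/42) / 8^2 = (1/14)/64 = 1/896
  a_9 = (8 - 10)(1/896) / 9^2 = (-1/448)/81 = -1/36288
  a_10 = (9 - 10)(-1/36288) / 10^2 = (1/36288)/100 = 1/3628800
Hence L_10(x) = x^10/3628800 - x^9/36288 + x^8/896 - x^7/42 + 7 x^6/24 - 21 x^5/10 + 35 x^4/4 - 20 x^3 + 45 x^2/2 - 10 x + 1.

L_10(x); series = x^10/3628800 - x^9/36288 + x^8/896 - x^7/42 + 7 x^6/24 - 21 x^5/10 + 35 x^4/4 - 20 x^3 + 45 x^2/2 - 10 x + 1


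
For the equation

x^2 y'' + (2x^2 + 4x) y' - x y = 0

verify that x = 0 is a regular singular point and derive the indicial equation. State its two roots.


Divide by x^2 to reach normal form y'' + P_1(x) y' + P_2(x) y = 0 with P_1(x) = 2 + 4/x and P_2(x) = -1/x.
x = 0 is a singular point because the y'-coefficient 2 + 4/x has a pole at x = 0 and the y-coefficient -1/x has a pole at x = 0.
It is a regular singular point because x P_1(x) = p(x) = 2x + 4 and x^2 P_2(x) = q(x) = -x are polynomials, hence analytic at x = 0.
p(0) = 4,  q(0) = 0.
Indicial equation: r(r-1) + p(0) r + q(0) = 0, i.e. r^2 + (p(0) - 1) r + q(0) = 0, i.e. r^2 + 3 r = 0.
Discriminant: (3)^2 - 4(0) = 9, so r = (-3 ± 3)/2.
Solving: r_1 = 0, r_2 = -3.

indicial: r^2 + 3 r = 0; roots r_1 = 0, r_2 = -3


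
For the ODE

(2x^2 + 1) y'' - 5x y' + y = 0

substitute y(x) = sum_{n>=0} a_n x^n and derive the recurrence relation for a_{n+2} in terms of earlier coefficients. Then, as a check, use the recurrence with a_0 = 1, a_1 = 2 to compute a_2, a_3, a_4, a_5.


Substitute y = sum_n a_n x^n.
(1 + 2 x^2) y'' contributes (n+2)(n+1) a_{n+2} + 2 n(n-1) a_n at x^n.
-5 x y'(x) contributes -5 n a_n at x^n.
y(x) contributes 1 a_n at x^n.
Matching x^n: (n+2)(n+1) a_{n+2} + (2 n(n-1) - 5 n + 1) a_n = 0.
Thus a_{n+2} = (-2 n(n-1) + 5 n - 1) / ((n+1)(n+2)) * a_n.

Check with a_0 = 1, a_1 = 2 (apply the recurrence for n = 0, 1, 2, 3): a_0 = 1, a_1 = 2, a_2 = -1/2, a_3 = 4/3, a_4 = -5/24, a_5 = 2/15.

a_(n+2) = (-2 n(n-1) + 5 n - 1) / ((n+1)(n+2)) * a_n; check: a_0 = 1, a_1 = 2, a_2 = -1/2, a_3 = 4/3, a_4 = -5/24, a_5 = 2/15


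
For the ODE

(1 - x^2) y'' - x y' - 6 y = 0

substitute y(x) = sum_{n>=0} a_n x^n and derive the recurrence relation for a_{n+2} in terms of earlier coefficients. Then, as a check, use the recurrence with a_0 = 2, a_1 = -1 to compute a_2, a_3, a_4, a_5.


Substitute y = sum_n a_n x^n.
(1 - 1 x^2) y'' contributes (n+2)(n+1) a_{n+2} - n(n-1) a_n at x^n.
-x y'(x) contributes -n a_n at x^n.
-6 y(x) contributes -6 a_n at x^n.
Matching x^n: (n+2)(n+1) a_{n+2} + (-n(n-1) - n - 6) a_n = 0.
Thus a_{n+2} = (n(n-1) + n + 6) / ((n+1)(n+2)) * a_n.

Check with a_0 = 2, a_1 = -1 (apply the recurrence for n = 0, 1, 2, 3): a_0 = 2, a_1 = -1, a_2 = 6, a_3 = -7/6, a_4 = 5, a_5 = -7/8.

a_(n+2) = (n(n-1) + n + 6) / ((n+1)(n+2)) * a_n; check: a_0 = 2, a_1 = -1, a_2 = 6, a_3 = -7/6, a_4 = 5, a_5 = -7/8


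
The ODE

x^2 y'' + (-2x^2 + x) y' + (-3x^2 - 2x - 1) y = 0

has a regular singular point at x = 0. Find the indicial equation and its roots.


Divide by x^2 to reach normal form y'' + P_1(x) y' + P_2(x) y = 0 with P_1(x) = -2 + 1/x and P_2(x) = -3 - 2/x - 1/x^2.
x = 0 is a singular point because the y'-coefficient -2 + 1/x has a pole at x = 0 and the y-coefficient -3 - 2/x - 1/x^2 has a pole at x = 0.
It is a regular singular point because x P_1(x) = p(x) = 1 - 2x and x^2 P_2(x) = q(x) = -3x^2 - 2x - 1 are polynomials, hence analytic at x = 0.
p(0) = 1,  q(0) = -1.
Indicial equation: r(r-1) + p(0) r + q(0) = 0, i.e. r^2 + (p(0) - 1) r + q(0) = 0, i.e. r^2 - 1 = 0.
Discriminant: (0)^2 - 4(-1) = 4, so r = (0 ± 2)/2.
Solving: r_1 = 1, r_2 = -1.

indicial: r^2 - 1 = 0; roots r_1 = 1, r_2 = -1


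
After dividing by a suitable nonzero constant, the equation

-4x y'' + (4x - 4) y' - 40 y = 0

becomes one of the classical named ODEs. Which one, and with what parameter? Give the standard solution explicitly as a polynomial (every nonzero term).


All three coefficients share the factor -4; dividing through by -4 gives  x y'' + (1 - x) y' + 10 y = 0.
This matches the Laguerre equation x y'' + (1 - x) y' + n y = 0 with n = 10; the polynomial solution is L_10(x).
With y = sum_k a_k x^k, matching x^k gives (k+1)k a_{k+1} + (k+1) a_{k+1} - k a_k + n a_k = 0, i.e. (k+1)^2 a_{k+1} = (k - n) a_k = (k - 10) a_k. The right side vanishes at k = 10, so the series terminates at degree 10.
Standard normalization L_n(0) = 1 gives a_0 = 1. Work upward with a_{k+1} = (k - 10) a_k / (k+1)^2:
  a_1 = (0 - 10)(1) / 1^2 = -10/1 = -10
  a_2 = (1 - 10)(-10) / 2^2 = 90/4 = 45/2
  a_3 = (2 - 10)(45/2) / 3^2 = -180/9 = -20
  a_4 = (3 - 10)(-20) / 4^2 = 140/16 = 35/4
  a_5 = (4 - 10)(35/4) / 5^2 = (-105/2)/25 = -21/10
  a_6 = (5 - 10)(-21/10) / 6^2 = (21/2)/36 = 7/24
  a_7 = (6 - 10)(7/24) / 7^2 = (-7/6)/49 = -1/42
  a_8 = (7 - 10)(-1/42) / 8^2 = (1/14)/64 = 1/896
  a_9 = (8 - 10)(1/896) / 9^2 = (-1/448)/81 = -1/36288
  a_10 = (9 - 10)(-1/36288) / 10^2 = (1/36288)/100 = 1/3628800
Hence L_10(x) = x^10/3628800 - x^9/36288 + x^8/896 - x^7/42 + 7 x^6/24 - 21 x^5/10 + 35 x^4/4 - 20 x^3 + 45 x^2/2 - 10 x + 1.

L_10(x); series = x^10/3628800 - x^9/36288 + x^8/896 - x^7/42 + 7 x^6/24 - 21 x^5/10 + 35 x^4/4 - 20 x^3 + 45 x^2/2 - 10 x + 1


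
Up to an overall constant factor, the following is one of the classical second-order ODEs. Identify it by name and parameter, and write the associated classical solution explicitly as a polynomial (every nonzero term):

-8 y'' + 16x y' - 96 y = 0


All three coefficients share the factor -8; dividing through by -8 gives  y'' - 2x y' + 12 y = 0.
This matches the Hermite equation y'' - 2x y' + 2n y = 0 with 2n = 12, so n = 6; the polynomial solution is H_6(x).
With y = sum_k a_k x^k, matching x^k gives (k+2)(k+1) a_{k+2} = 2(k - n) a_k = 2(k - 6) a_k. The right side vanishes at k = 6, so the series with the parity of 6 terminates at degree 6.
Standard normalization: leading coefficient of H_n is 2^n, so a_6 = 2^6 = 64. Work downward with a_k = (k+1)(k+2) a_{k+2} / (2(k - n)):
  a_4 = (5)(6)(64) / (2(4 - 6)) = 1920/(-4) = -480
  a_2 = (3)(4)(-480) / (2(2 - 6)) = -5760/(-8) = 720
  a_0 = (1)(2)(720) / (2(0 - 6)) = 1440/(-12) = -120
Hence H_6(x) = 64 x^6 - 480 x^4 + 720 x^2 - 120.

H_6(x); series = 64 x^6 - 480 x^4 + 720 x^2 - 120


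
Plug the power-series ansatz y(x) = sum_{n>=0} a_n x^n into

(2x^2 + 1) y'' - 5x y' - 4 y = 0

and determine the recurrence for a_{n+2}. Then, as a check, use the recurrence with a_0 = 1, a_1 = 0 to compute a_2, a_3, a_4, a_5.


Substitute y = sum_n a_n x^n.
(1 + 2 x^2) y'' contributes (n+2)(n+1) a_{n+2} + 2 n(n-1) a_n at x^n.
-5 x y'(x) contributes -5 n a_n at x^n.
-4 y(x) contributes -4 a_n at x^n.
Matching x^n: (n+2)(n+1) a_{n+2} + (2 n(n-1) - 5 n - 4) a_n = 0.
Thus a_{n+2} = (-2 n(n-1) + 5 n + 4) / ((n+1)(n+2)) * a_n.

Check with a_0 = 1, a_1 = 0 (apply the recurrence for n = 0, 1, 2, 3): a_0 = 1, a_1 = 0, a_2 = 2, a_3 = 0, a_4 = 5/3, a_5 = 0.

a_(n+2) = (-2 n(n-1) + 5 n + 4) / ((n+1)(n+2)) * a_n; check: a_0 = 1, a_1 = 0, a_2 = 2, a_3 = 0, a_4 = 5/3, a_5 = 0


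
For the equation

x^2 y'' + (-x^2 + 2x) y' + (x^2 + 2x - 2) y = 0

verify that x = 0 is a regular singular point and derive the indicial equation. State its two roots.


Divide by x^2 to reach normal form y'' + P_1(x) y' + P_2(x) y = 0 with P_1(x) = -1 + 2/x and P_2(x) = 1 + 2/x - 2/x^2.
x = 0 is a singular point because the y'-coefficient -1 + 2/x has a pole at x = 0 and the y-coefficient 1 + 2/x - 2/x^2 has a pole at x = 0.
It is a regular singular point because x P_1(x) = p(x) = 2 - x and x^2 P_2(x) = q(x) = x^2 + 2x - 2 are polynomials, hence analytic at x = 0.
p(0) = 2,  q(0) = -2.
Indicial equation: r(r-1) + p(0) r + q(0) = 0, i.e. r^2 + (p(0) - 1) r + q(0) = 0, i.e. r^2 + 1 r - 2 = 0.
Discriminant: (1)^2 - 4(-2) = 9, so r = (-1 ± 3)/2.
Solving: r_1 = 1, r_2 = -2.

indicial: r^2 + 1 r - 2 = 0; roots r_1 = 1, r_2 = -2


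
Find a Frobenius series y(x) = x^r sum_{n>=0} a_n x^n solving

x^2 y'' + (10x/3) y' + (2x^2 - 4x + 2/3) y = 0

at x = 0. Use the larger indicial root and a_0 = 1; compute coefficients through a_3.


Write in Frobenius form y'' + (p(x)/x) y' + (q(x)/x^2) y = 0:
  p(x) = 10/3,  q(x) = 2x^2 - 4x + 2/3.
Indicial equation: r(r-1) + (10/3) r + (2/3) = 0 -> roots r_1 = -1/3, r_2 = -2.
Take r = r_1 = -1/3. Let y(x) = x^r sum_{n>=0} a_n x^n with a_0 = 1.
Substitute y = x^r sum a_n x^n and match x^{r+n}. The recurrence is
  D(n) a_n - 4 a_{n-1} + 2 a_{n-2} = 0,  where D(n) = (r+n)(r+n-1) + (10/3)(r+n) + (2/3).
  a_n = [4 a_{n-1} - 2 a_{n-2}] / D(n).
Since the indicial polynomial factors as (r - r_1)(r - r_2), D(n) = (r_1 + n - r_1)(r_1 + n - r_2) = n(n + 5/3).
Evaluating step by step (a_0 = 1):
  n = 1: D(1) = 1(1 + 5/3) = 8/3; numerator = 4(1) = 4; a_1 = (4)/(8/3) = 3/2
  n = 2: D(2) = 2(2 + 5/3) = 22/3; numerator = 4(3/2) - 2(1) = 4; a_2 = (4)/(22/3) = 6/11
  n = 3: D(3) = 3(3 + 5/3) = 14; numerator = 4(6/11) - 2(3/2) = -9/11; a_3 = (-9/11)/(14) = -9/154

r = -1/3; a_0 = 1; a_1 = 3/2; a_2 = 6/11; a_3 = -9/154


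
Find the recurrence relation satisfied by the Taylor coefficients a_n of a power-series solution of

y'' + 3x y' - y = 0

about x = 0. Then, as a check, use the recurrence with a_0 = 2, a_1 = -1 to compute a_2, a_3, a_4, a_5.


Substitute y = sum_n a_n x^n.
y''(x) has coefficient (n+2)(n+1) a_{n+2} at x^n;
3 x y'(x) has coefficient 3 n a_n at x^n (shift);
-y(x) has coefficient -1 a_n at x^n.
Matching x^n: (n+2)(n+1) a_{n+2} + (3n - 1) a_n = 0.
Thus a_{n+2} = (-3n + 1) / ((n+1)(n+2)) * a_n.

Check with a_0 = 2, a_1 = -1 (apply the recurrence for n = 0, 1, 2, 3): a_0 = 2, a_1 = -1, a_2 = 1, a_3 = 1/3, a_4 = -5/12, a_5 = -2/15.

a_(n+2) = (-3n + 1) / ((n+1)(n+2)) * a_n; check: a_0 = 2, a_1 = -1, a_2 = 1, a_3 = 1/3, a_4 = -5/12, a_5 = -2/15


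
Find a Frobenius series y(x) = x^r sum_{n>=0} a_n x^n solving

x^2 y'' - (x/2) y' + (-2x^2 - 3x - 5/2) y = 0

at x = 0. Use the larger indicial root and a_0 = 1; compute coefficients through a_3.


Write in Frobenius form y'' + (p(x)/x) y' + (q(x)/x^2) y = 0:
  p(x) = -1/2,  q(x) = -2x^2 - 3x - 5/2.
Indicial equation: r(r-1) + (-1/2) r + (-5/2) = 0 -> roots r_1 = 5/2, r_2 = -1.
Take r = r_1 = 5/2. Let y(x) = x^r sum_{n>=0} a_n x^n with a_0 = 1.
Substitute y = x^r sum a_n x^n and match x^{r+n}. The recurrence is
  D(n) a_n - 3 a_{n-1} - 2 a_{n-2} = 0,  where D(n) = (r+n)(r+n-1) + (-1/2)(r+n) + (-5/2).
  a_n = [3 a_{n-1} + 2 a_{n-2}] / D(n).
Since the indicial polynomial factors as (r - r_1)(r - r_2), D(n) = (r_1 + n - r_1)(r_1 + n - r_2) = n(n + 7/2).
Evaluating step by step (a_0 = 1):
  n = 1: D(1) = 1(1 + 7/2) = 9/2; numerator = 3(1) = 3; a_1 = (3)/(9/2) = 2/3
  n = 2: D(2) = 2(2 + 7/2) = 11; numerator = 3(2/3) + 2(1) = 4; a_2 = (4)/(11) = 4/11
  n = 3: D(3) = 3(3 + 7/2) = 39/2; numerator = 3(4/11) + 2(2/3) = 80/33; a_3 = (80/33)/(39/2) = 160/1287

r = 5/2; a_0 = 1; a_1 = 2/3; a_2 = 4/11; a_3 = 160/1287


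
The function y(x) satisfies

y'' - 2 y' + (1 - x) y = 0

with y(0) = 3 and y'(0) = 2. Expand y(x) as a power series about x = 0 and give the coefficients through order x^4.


Ansatz: y(x) = sum_{n>=0} a_n x^n, so y'(x) = sum_{n>=1} n a_n x^(n-1) and y''(x) = sum_{n>=2} n(n-1) a_n x^(n-2).
Substitute into P(x) y'' + Q(x) y' + R(x) y = 0 with P(x) = 1, Q(x) = -2, R(x) = 1 - x, and match powers of x.
Initial conditions: a_0 = 3, a_1 = 2.
Setting the coefficient of each power of x to zero and solving order by order (substituting the coefficients already found):
  x^0: 2 a_2 - 2 a_1 + a_0 = 0  ->  2 a_2 = 2 a_1 - a_0 = 1  ->  a_2 = 1/2
  x^1: 6 a_3 - 4 a_2 + a_1 - a_0 = 0  ->  6 a_3 = 4 a_2 - a_1 + a_0 = 3  ->  a_3 = 1/2
  x^2: 12 a_4 - 6 a_3 + a_2 - a_1 = 0  ->  12 a_4 = 6 a_3 - a_2 + a_1 = 9/2  ->  a_4 = 3/8
Truncated series: y(x) = 3 + 2 x + (1/2) x^2 + (1/2) x^3 + (3/8) x^4 + O(x^5).

a_0 = 3; a_1 = 2; a_2 = 1/2; a_3 = 1/2; a_4 = 3/8


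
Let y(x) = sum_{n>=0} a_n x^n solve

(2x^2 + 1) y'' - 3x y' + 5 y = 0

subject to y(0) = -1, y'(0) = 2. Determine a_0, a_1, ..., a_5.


Ansatz: y(x) = sum_{n>=0} a_n x^n, so y'(x) = sum_{n>=1} n a_n x^(n-1) and y''(x) = sum_{n>=2} n(n-1) a_n x^(n-2).
Substitute into P(x) y'' + Q(x) y' + R(x) y = 0 with P(x) = 2x^2 + 1, Q(x) = -3x, R(x) = 5, and match powers of x.
Initial conditions: a_0 = -1, a_1 = 2.
Setting the coefficient of each power of x to zero and solving order by order (substituting the coefficients already found):
  x^0: 2 a_2 + 5 a_0 = 0  ->  2 a_2 = -5 a_0 = 5  ->  a_2 = 5/2
  x^1: 6 a_3 + 2 a_1 = 0  ->  6 a_3 = -2 a_1 = -4  ->  a_3 = -2/3
  x^2: 12 a_4 + 3 a_2 = 0  ->  12 a_4 = -3 a_2 = -15/2  ->  a_4 = -5/8
  x^3: 20 a_5 + 8 a_3 = 0  ->  20 a_5 = -8 a_3 = 16/3  ->  a_5 = 4/15
Truncated series: y(x) = -1 + 2 x + (5/2) x^2 - (2/3) x^3 - (5/8) x^4 + (4/15) x^5 + O(x^6).

a_0 = -1; a_1 = 2; a_2 = 5/2; a_3 = -2/3; a_4 = -5/8; a_5 = 4/15


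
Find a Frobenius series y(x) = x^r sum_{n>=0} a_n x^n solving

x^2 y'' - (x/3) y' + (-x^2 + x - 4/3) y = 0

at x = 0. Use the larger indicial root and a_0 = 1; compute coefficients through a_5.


Write in Frobenius form y'' + (p(x)/x) y' + (q(x)/x^2) y = 0:
  p(x) = -1/3,  q(x) = -x^2 + x - 4/3.
Indicial equation: r(r-1) + (-1/3) r + (-4/3) = 0 -> roots r_1 = 2, r_2 = -2/3.
Take r = r_1 = 2. Let y(x) = x^r sum_{n>=0} a_n x^n with a_0 = 1.
Substitute y = x^r sum a_n x^n and match x^{r+n}. The recurrence is
  D(n) a_n + 1 a_{n-1} - 1 a_{n-2} = 0,  where D(n) = (r+n)(r+n-1) + (-1/3)(r+n) + (-4/3).
  a_n = [-1 a_{n-1} + 1 a_{n-2}] / D(n).
Since the indicial polynomial factors as (r - r_1)(r - r_2), D(n) = (r_1 + n - r_1)(r_1 + n - r_2) = n(n + 8/3).
Evaluating step by step (a_0 = 1):
  n = 1: D(1) = 1(1 + 8/3) = 11/3; numerator = -1(1) = -1; a_1 = (-1)/(11/3) = -3/11
  n = 2: D(2) = 2(2 + 8/3) = 28/3; numerator = -1(-3/11) + 1(1) = 14/11; a_2 = (14/11)/(28/3) = 3/22
  n = 3: D(3) = 3(3 + 8/3) = 17; numerator = -1(3/22) + 1(-3/11) = -9/22; a_3 = (-9/22)/(17) = -9/374
  n = 4: D(4) = 4(4 + 8/3) = 80/3; numerator = -1(-9/374) + 1(3/22) = 30/187; a_4 = (30/187)/(80/3) = 9/1496
  n = 5: D(5) = 5(5 + 8/3) = 115/3; numerator = -1(9/1496) + 1(-9/374) = -45/1496; a_5 = (-45/1496)/(115/3) = -27/34408

r = 2; a_0 = 1; a_1 = -3/11; a_2 = 3/22; a_3 = -9/374; a_4 = 9/1496; a_5 = -27/34408


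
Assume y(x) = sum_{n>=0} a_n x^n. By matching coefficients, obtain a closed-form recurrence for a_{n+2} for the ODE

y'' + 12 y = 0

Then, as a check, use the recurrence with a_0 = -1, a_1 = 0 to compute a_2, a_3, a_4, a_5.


Substitute y = sum_n a_n x^n into y'' + (const) y = 0.
y''(x) = sum_{n>=0} (n+2)(n+1) a_{n+2} x^n.
The ODE becomes sum_n [(n+2)(n+1) a_{n+2} + 12 a_n] x^n = 0.
Setting each coefficient to zero gives the recurrence:
  (n+2)(n+1) a_{n+2} + 12 a_n = 0,
  a_{n+2} = -12 / ((n+1)(n+2)) a_n.

Check with a_0 = -1, a_1 = 0 (apply the recurrence for n = 0, 1, 2, 3): a_0 = -1, a_1 = 0, a_2 = 6, a_3 = 0, a_4 = -6, a_5 = 0.

a_{n+2} = -12/((n+1)(n+2)) * a_n; check: a_0 = -1, a_1 = 0, a_2 = 6, a_3 = 0, a_4 = -6, a_5 = 0


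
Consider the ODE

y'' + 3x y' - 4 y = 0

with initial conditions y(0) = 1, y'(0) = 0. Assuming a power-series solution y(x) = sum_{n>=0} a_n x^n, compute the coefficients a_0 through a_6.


Ansatz: y(x) = sum_{n>=0} a_n x^n, so y'(x) = sum_{n>=1} n a_n x^(n-1) and y''(x) = sum_{n>=2} n(n-1) a_n x^(n-2).
Substitute into P(x) y'' + Q(x) y' + R(x) y = 0 with P(x) = 1, Q(x) = 3x, R(x) = -4, and match powers of x.
Initial conditions: a_0 = 1, a_1 = 0.
Setting the coefficient of each power of x to zero and solving order by order (substituting the coefficients already found):
  x^0: 2 a_2 - 4 a_0 = 0  ->  2 a_2 = 4 a_0 = 4  ->  a_2 = 2
  x^1: 6 a_3 - a_1 = 0  ->  6 a_3 = a_1 = 0  ->  a_3 = 0
  x^2: 12 a_4 + 2 a_2 = 0  ->  12 a_4 = -2 a_2 = -4  ->  a_4 = -1/3
  x^3: 20 a_5 + 5 a_3 = 0  ->  20 a_5 = -5 a_3 = 0  ->  a_5 = 0
  x^4: 30 a_6 + 8 a_4 = 0  ->  30 a_6 = -8 a_4 = 8/3  ->  a_6 = 4/45
Truncated series: y(x) = 1 + 2 x^2 - (1/3) x^4 + (4/45) x^6 + O(x^7).

a_0 = 1; a_1 = 0; a_2 = 2; a_3 = 0; a_4 = -1/3; a_5 = 0; a_6 = 4/45


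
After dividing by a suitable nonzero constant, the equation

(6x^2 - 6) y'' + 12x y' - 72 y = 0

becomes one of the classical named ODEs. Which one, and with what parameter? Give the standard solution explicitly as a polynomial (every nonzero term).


All three coefficients share the factor -6; dividing through by -6 gives  (1 - x^2) y'' - 2x y' + 12 y = 0.
This matches the Legendre equation (1 - x^2) y'' - 2x y' + n(n+1) y = 0 (note the -2x y' term) with n(n+1) = 12, so n = 3; the polynomial solution is P_3(x).
With y = sum_k a_k x^k, matching x^k gives (k+2)(k+1) a_{k+2} = [k(k+1) - n(n+1)] a_k = (k - 3)(k + 4) a_k. The right side vanishes at k = 3, so the series with the parity of 3 terminates at degree 3.
Standard normalization (P_n(1) = 1): leading coefficient (2n)!/(2^n (n!)^2) = 720/(8*36) = 5/2, so a_3 = 5/2. Work downward with a_k = (k+1)(k+2) a_{k+2} / ((k - 3)(k + 4)):
  a_1 = (2)(3)(5/2) / ((1 - 3)(1 + 4)) = 15/(-10) = -3/2
Hence P_3(x) = 5 x^3/2 - 3 x/2.

P_3(x); series = 5 x^3/2 - 3 x/2


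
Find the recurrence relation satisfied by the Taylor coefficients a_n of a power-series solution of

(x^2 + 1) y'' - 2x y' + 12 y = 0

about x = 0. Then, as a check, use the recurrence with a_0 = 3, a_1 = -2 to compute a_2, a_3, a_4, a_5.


Substitute y = sum_n a_n x^n.
(1 + 1 x^2) y'' contributes (n+2)(n+1) a_{n+2} + n(n-1) a_n at x^n.
-2 x y'(x) contributes -2 n a_n at x^n.
12 y(x) contributes 12 a_n at x^n.
Matching x^n: (n+2)(n+1) a_{n+2} + (n(n-1) - 2 n + 12) a_n = 0.
Thus a_{n+2} = (-n(n-1) + 2 n - 12) / ((n+1)(n+2)) * a_n.

Check with a_0 = 3, a_1 = -2 (apply the recurrence for n = 0, 1, 2, 3): a_0 = 3, a_1 = -2, a_2 = -18, a_3 = 10/3, a_4 = 15, a_5 = -2.

a_(n+2) = (-n(n-1) + 2 n - 12) / ((n+1)(n+2)) * a_n; check: a_0 = 3, a_1 = -2, a_2 = -18, a_3 = 10/3, a_4 = 15, a_5 = -2


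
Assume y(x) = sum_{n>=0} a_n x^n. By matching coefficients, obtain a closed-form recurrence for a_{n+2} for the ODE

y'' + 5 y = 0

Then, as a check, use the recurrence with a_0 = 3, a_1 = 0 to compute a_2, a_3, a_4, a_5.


Substitute y = sum_n a_n x^n into y'' + (const) y = 0.
y''(x) = sum_{n>=0} (n+2)(n+1) a_{n+2} x^n.
The ODE becomes sum_n [(n+2)(n+1) a_{n+2} + 5 a_n] x^n = 0.
Setting each coefficient to zero gives the recurrence:
  (n+2)(n+1) a_{n+2} + 5 a_n = 0,
  a_{n+2} = -5 / ((n+1)(n+2)) a_n.

Check with a_0 = 3, a_1 = 0 (apply the recurrence for n = 0, 1, 2, 3): a_0 = 3, a_1 = 0, a_2 = -15/2, a_3 = 0, a_4 = 25/8, a_5 = 0.

a_{n+2} = -5/((n+1)(n+2)) * a_n; check: a_0 = 3, a_1 = 0, a_2 = -15/2, a_3 = 0, a_4 = 25/8, a_5 = 0


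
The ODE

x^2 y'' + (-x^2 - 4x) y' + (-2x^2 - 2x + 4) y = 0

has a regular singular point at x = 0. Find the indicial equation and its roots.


Divide by x^2 to reach normal form y'' + P_1(x) y' + P_2(x) y = 0 with P_1(x) = -1 - 4/x and P_2(x) = -2 - 2/x + 4/x^2.
x = 0 is a singular point because the y'-coefficient -1 - 4/x has a pole at x = 0 and the y-coefficient -2 - 2/x + 4/x^2 has a pole at x = 0.
It is a regular singular point because x P_1(x) = p(x) = -x - 4 and x^2 P_2(x) = q(x) = -2x^2 - 2x + 4 are polynomials, hence analytic at x = 0.
p(0) = -4,  q(0) = 4.
Indicial equation: r(r-1) + p(0) r + q(0) = 0, i.e. r^2 + (p(0) - 1) r + q(0) = 0, i.e. r^2 - 5 r + 4 = 0.
Discriminant: (-5)^2 - 4(4) = 9, so r = (5 ± 3)/2.
Solving: r_1 = 4, r_2 = 1.

indicial: r^2 - 5 r + 4 = 0; roots r_1 = 4, r_2 = 1


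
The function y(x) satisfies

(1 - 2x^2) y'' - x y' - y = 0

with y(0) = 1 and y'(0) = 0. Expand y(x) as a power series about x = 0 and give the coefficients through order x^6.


Ansatz: y(x) = sum_{n>=0} a_n x^n, so y'(x) = sum_{n>=1} n a_n x^(n-1) and y''(x) = sum_{n>=2} n(n-1) a_n x^(n-2).
Substitute into P(x) y'' + Q(x) y' + R(x) y = 0 with P(x) = 1 - 2x^2, Q(x) = -x, R(x) = -1, and match powers of x.
Initial conditions: a_0 = 1, a_1 = 0.
Setting the coefficient of each power of x to zero and solving order by order (substituting the coefficients already found):
  x^0: 2 a_2 - a_0 = 0  ->  2 a_2 = a_0 = 1  ->  a_2 = 1/2
  x^1: 6 a_3 - 2 a_1 = 0  ->  6 a_3 = 2 a_1 = 0  ->  a_3 = 0
  x^2: 12 a_4 - 7 a_2 = 0  ->  12 a_4 = 7 a_2 = 7/2  ->  a_4 = 7/24
  x^3: 20 a_5 - 16 a_3 = 0  ->  20 a_5 = 16 a_3 = 0  ->  a_5 = 0
  x^4: 30 a_6 - 29 a_4 = 0  ->  30 a_6 = 29 a_4 = 203/24  ->  a_6 = 203/720
Truncated series: y(x) = 1 + (1/2) x^2 + (7/24) x^4 + (203/720) x^6 + O(x^7).

a_0 = 1; a_1 = 0; a_2 = 1/2; a_3 = 0; a_4 = 7/24; a_5 = 0; a_6 = 203/720


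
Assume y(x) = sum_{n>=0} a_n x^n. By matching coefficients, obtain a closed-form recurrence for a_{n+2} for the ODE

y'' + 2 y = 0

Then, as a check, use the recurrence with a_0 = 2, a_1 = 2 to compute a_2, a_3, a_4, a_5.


Substitute y = sum_n a_n x^n into y'' + (const) y = 0.
y''(x) = sum_{n>=0} (n+2)(n+1) a_{n+2} x^n.
The ODE becomes sum_n [(n+2)(n+1) a_{n+2} + 2 a_n] x^n = 0.
Setting each coefficient to zero gives the recurrence:
  (n+2)(n+1) a_{n+2} + 2 a_n = 0,
  a_{n+2} = -2 / ((n+1)(n+2)) a_n.

Check with a_0 = 2, a_1 = 2 (apply the recurrence for n = 0, 1, 2, 3): a_0 = 2, a_1 = 2, a_2 = -2, a_3 = -2/3, a_4 = 1/3, a_5 = 1/15.

a_{n+2} = -2/((n+1)(n+2)) * a_n; check: a_0 = 2, a_1 = 2, a_2 = -2, a_3 = -2/3, a_4 = 1/3, a_5 = 1/15
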